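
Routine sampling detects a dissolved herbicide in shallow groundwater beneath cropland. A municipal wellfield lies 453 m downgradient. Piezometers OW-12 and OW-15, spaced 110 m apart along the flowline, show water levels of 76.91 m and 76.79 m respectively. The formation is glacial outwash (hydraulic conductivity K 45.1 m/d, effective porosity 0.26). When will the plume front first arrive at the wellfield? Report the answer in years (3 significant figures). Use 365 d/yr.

6.56 years

Hydraulic gradient i = (76.91 − 76.79) / 110 = 0.12 / 110 = 0.001091
q = Ki = 45.1 × 0.001091 = 0.04920 m/d
Seepage velocity v = q / n = 0.04920 / 0.26 = 0.1892 m/d
t = L / v = 453 / 0.1892 = 2394 d
   = 2394 / 365 = 6.56 yr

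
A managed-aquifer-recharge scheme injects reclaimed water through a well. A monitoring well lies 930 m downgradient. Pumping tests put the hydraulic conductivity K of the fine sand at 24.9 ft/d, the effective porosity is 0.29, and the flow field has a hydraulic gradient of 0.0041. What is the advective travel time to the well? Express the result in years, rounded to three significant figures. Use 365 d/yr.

23.7 years

K = 24.9 ft/d × 0.3048 = 7.590 m/d
Darcy flux q = K·i = 7.590 × 0.0041 = 0.03112 m/d
Average linear velocity = 0.03112 / 0.29 = 0.1073 m/d
t = L / v = 930 / 0.1073 = 8667 d
   = 8667 / 365 = 23.7 yr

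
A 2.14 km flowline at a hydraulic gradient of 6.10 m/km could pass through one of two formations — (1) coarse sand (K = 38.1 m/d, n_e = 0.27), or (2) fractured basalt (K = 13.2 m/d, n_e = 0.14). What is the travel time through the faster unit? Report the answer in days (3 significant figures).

2490 days

Unit 1 (coarse sand): v = 38.1×0.0061/0.27 = 0.8608 m/d, t = 2140/0.8608 = 2486 d
Unit 2 (fractured basalt): v = 13.2×0.0061/0.14 = 0.5751 m/d, t = 2140/0.5751 = 3721 d
Faster unit: t = 2490 d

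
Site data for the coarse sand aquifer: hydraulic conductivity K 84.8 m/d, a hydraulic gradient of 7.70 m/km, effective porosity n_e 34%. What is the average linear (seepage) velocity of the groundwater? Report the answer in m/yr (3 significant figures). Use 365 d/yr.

701 m/yr

Darcy flux q = K·i = 84.8 × 0.0077 = 0.6530 m/d
v_s = q/n_e = 0.6530/0.34 = 1.920 m/d
   = 1.920 × 365 = 701 m/yr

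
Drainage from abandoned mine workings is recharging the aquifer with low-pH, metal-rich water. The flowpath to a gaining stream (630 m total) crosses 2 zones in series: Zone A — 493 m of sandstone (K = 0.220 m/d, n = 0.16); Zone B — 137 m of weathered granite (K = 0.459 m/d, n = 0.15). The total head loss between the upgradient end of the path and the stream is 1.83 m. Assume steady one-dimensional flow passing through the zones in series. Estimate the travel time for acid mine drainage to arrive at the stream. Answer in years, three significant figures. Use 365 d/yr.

378 years

Steady 1-D flow in series ⇒ the Darcy flux q is identical in every zone and the zone head losses add (resistances L/K in series).
Σ(L/K) = 493/0.220 + 137/0.459 = 2241 + 298.5 = 2539 d
q = ΔH / Σ(L/K) = 1.83 / 2539 = 7.206e-4 m/d (same in every zone)
Zone A: v = q/n = 7.206e-4/0.16 = 0.004504 m/d → t_A = 493/0.004504 = 109500 d
Zone B: v = q/n = 7.206e-4/0.15 = 0.004804 m/d → t_B = 137/0.004804 = 28520 d
Total t = 109500 + 28520 = 138000 d
   = 138000 / 365 = 378 yr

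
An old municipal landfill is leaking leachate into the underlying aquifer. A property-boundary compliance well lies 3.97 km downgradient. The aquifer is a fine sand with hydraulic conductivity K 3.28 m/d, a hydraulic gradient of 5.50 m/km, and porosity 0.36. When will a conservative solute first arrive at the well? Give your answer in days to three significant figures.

79200 days

Darcy flux q = K·i = 3.28 × 0.0055 = 0.01804 m/d
v = Ki/n = 3.28·0.0055/0.36 = 0.05011 m/d
L = 3.97 km = 3970 m
t = L / v = 3970 / 0.05011 = 79220 d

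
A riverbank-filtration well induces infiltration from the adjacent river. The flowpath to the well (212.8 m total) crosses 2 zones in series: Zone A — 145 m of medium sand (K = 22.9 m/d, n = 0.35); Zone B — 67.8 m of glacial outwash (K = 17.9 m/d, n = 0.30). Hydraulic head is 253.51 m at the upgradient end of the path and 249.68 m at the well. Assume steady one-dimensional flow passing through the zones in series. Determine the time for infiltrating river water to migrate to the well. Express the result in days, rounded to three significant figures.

Total head drop ΔH = 253.51 − 249.68 = 3.83 m
Continuity: the same q passes through each zone, so ΔH = q·Σ(L_j/K_j) — the zones act as resistances in series.
Σ(L/K) = 145/22.9 + 67.8/17.9 = 6.332 + 3.788 = 10.12 d
q = ΔH / Σ(L/K) = 3.83 / 10.12 = 0.3785 m/d (same in every zone)
Zone A: v = q/n = 0.3785/0.35 = 1.081 m/d → t_A = 145/1.081 = 134.1 d
Zone B: v = q/n = 0.3785/0.30 = 1.262 m/d → t_B = 67.8/1.262 = 53.74 d
Total t = 134.1 + 53.74 = 187.8 d

188 days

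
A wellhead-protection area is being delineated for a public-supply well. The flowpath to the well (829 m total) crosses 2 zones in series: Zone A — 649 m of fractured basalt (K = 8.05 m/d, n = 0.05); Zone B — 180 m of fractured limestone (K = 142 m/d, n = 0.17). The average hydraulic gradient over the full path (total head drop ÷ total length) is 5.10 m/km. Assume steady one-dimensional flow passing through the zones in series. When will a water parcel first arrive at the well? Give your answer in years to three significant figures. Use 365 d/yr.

Steady 1-D flow in series ⇒ the Darcy flux q is identical in every zone and the zone head losses add (resistances L/K in series).
Σ(L/K) = 649/8.05 + 180/142 = 80.62 + 1.268 = 81.89 d
K_eq = L_total / Σ(L/K) = 829 / 81.89 = 10.12 m/d
q = K_eq · i = 10.12 × 0.0051 = 0.05163 m/d (same in every zone)
Zone A: v = q/n = 0.05163/0.05 = 1.033 m/d → t_A = 649/1.033 = 628.5 d
Zone B: v = q/n = 0.05163/0.17 = 0.3037 m/d → t_B = 180/0.3037 = 592.7 d
Total t = 628.5 + 592.7 = 1221 d
   = 1221 / 365 = 3.35 yr

3.35 years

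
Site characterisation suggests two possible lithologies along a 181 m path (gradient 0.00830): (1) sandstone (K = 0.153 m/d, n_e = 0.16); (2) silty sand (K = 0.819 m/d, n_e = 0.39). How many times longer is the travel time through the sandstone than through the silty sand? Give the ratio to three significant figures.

2.20

Unit 1 (sandstone): v = 0.153×0.0083/0.16 = 0.007937 m/d, t = 181/0.007937 = 22800 d
Unit 2 (silty sand): v = 0.819×0.0083/0.39 = 0.01743 m/d, t = 181/0.01743 = 10380 d
t(sandstone) / t(silty sand) = 22800/10380 = 2.20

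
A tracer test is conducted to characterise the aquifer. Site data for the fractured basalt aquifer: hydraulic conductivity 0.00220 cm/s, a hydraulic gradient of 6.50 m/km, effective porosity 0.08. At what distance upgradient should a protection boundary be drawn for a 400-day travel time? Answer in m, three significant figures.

61.8 m

K = 0.00220 cm/s × 864 = 1.901 m/d
q = Ki = 1.901 × 0.0065 = 0.01236 m/d
v_s = q/n_e = 0.01236/0.08 = 0.1544 m/d
L = v × T = 0.1544 × 400 = 61.78 m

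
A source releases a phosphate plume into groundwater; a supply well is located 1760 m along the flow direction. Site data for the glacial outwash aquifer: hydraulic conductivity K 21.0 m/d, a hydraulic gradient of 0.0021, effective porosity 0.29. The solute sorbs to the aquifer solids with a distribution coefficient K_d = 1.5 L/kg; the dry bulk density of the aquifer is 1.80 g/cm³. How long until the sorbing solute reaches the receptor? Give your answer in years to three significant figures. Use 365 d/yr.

q = Ki = 21.0 × 0.0021 = 0.04410 m/d
Seepage velocity v = q / n = 0.04410 / 0.29 = 0.1521 m/d
Retardation R = 1 + ρ_b·K_d/n = 1 + 1.80×1.5/0.29 = 10.31
Contaminant velocity v_c = v/R = 0.1521/10.31 = 0.01475 m/d
t = L/v_c = 1760/0.01475 = 119300 d
   = 119300/365 = 327 yr

327 years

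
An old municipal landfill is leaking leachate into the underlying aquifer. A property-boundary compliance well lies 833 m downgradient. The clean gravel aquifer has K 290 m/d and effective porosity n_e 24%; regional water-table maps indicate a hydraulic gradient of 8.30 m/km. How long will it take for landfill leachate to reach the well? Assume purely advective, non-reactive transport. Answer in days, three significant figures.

Specific discharge q = 290 × 0.0083 = 2.407 m/d
Seepage velocity v = q / n = 2.407 / 0.24 = 10.03 m/d
t = L / v = 833 / 10.03 = 83.06 d

83.1 days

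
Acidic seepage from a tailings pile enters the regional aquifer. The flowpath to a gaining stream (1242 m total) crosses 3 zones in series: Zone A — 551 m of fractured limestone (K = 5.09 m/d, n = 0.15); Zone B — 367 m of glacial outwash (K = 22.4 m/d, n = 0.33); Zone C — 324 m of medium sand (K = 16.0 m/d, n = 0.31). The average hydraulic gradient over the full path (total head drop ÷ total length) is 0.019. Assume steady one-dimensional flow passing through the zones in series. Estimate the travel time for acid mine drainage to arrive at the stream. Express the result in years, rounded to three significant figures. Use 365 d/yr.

Continuity: the same q passes through each zone, so ΔH = q·Σ(L_j/K_j) — the zones act as resistances in series.
Σ(L/K) = 551/5.09 + 367/22.4 + 324/16.0 = 108.3 + 16.38 + 20.25 = 144.9 d
K_eq = L_total / Σ(L/K) = 1242 / 144.9 = 8.572 m/d
q = K_eq · i = 8.572 × 0.019 = 0.1629 m/d (same in every zone)
Zone A: v = q/n = 0.1629/0.15 = 1.086 m/d → t_A = 551/1.086 = 507.4 d
Zone B: v = q/n = 0.1629/0.33 = 0.4936 m/d → t_B = 367/0.4936 = 743.6 d
Zone C: v = q/n = 0.1629/0.31 = 0.5254 m/d → t_C = 324/0.5254 = 616.7 d
Total t = 507.4 + 743.6 + 616.7 = 1868 d
   = 1868 / 365 = 5.12 yr

5.12 years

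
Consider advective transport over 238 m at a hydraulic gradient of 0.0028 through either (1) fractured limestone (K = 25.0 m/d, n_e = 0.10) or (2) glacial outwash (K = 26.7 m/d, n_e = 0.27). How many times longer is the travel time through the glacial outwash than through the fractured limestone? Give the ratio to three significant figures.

2.53

Unit 1 (fractured limestone): v = 25.0×0.0028/0.10 = 0.7000 m/d, t = 238/0.7000 = 340.0 d
Unit 2 (glacial outwash): v = 26.7×0.0028/0.27 = 0.2769 m/d, t = 238/0.2769 = 859.6 d
t(glacial outwash) / t(fractured limestone) = 859.6/340.0 = 2.53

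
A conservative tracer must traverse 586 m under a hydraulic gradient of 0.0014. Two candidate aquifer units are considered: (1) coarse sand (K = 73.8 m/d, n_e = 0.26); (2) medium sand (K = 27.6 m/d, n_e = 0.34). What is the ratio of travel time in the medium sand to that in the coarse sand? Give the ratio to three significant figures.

3.50

Unit 1 (coarse sand): v = 73.8×0.0014/0.26 = 0.3974 m/d, t = 586/0.3974 = 1475 d
Unit 2 (medium sand): v = 27.6×0.0014/0.34 = 0.1136 m/d, t = 586/0.1136 = 5156 d
t(medium sand) / t(coarse sand) = 5156/1475 = 3.50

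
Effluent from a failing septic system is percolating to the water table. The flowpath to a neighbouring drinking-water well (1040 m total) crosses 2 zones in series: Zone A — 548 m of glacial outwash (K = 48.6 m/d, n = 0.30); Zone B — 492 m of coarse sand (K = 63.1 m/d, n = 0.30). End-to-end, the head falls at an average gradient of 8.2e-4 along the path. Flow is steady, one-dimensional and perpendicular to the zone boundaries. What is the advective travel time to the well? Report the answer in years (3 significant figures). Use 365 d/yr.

Continuity: the same q passes through each zone, so ΔH = q·Σ(L_j/K_j) — the zones act as resistances in series.
Σ(L/K) = 548/48.6 + 492/63.1 = 11.28 + 7.797 = 19.07 d
K_eq = L_total / Σ(L/K) = 1040 / 19.07 = 54.53 m/d
q = K_eq · i = 54.53 × 8.2e-4 = 0.04471 m/d (same in every zone)
Zone A: v = q/n = 0.04471/0.30 = 0.1490 m/d → t_A = 548/0.1490 = 3677 d
Zone B: v = q/n = 0.04471/0.30 = 0.1490 m/d → t_B = 492/0.1490 = 3301 d
Total t = 3677 + 3301 = 6978 d
   = 6978 / 365 = 19.1 yr

19.1 years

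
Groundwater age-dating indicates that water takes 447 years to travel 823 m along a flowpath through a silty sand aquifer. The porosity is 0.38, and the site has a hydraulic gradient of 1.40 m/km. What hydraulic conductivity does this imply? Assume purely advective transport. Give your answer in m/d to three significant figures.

1.37 m/d

t = 447 years = 163200 d
v = L / t = 823 / 163200 = 0.005044 m/d
K = v · n / i = 0.005044 × 0.38 / 0.0014 = 1.37 m/d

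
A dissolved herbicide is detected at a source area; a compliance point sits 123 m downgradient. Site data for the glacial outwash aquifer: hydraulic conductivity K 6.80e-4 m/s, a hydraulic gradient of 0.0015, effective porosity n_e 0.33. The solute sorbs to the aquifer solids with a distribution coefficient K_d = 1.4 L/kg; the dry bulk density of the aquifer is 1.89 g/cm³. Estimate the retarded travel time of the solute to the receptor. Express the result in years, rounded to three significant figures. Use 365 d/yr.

11.4 years

K = 6.80e-4 m/s × 86400 s/d = 58.75 m/d
Darcy flux q = K·i = 58.75 × 0.0015 = 0.08813 m/d
v_s = q/n_e = 0.08813/0.33 = 0.2671 m/d
Retardation R = 1 + ρ_b·K_d/n = 1 + 1.89×1.4/0.33 = 9.018
Contaminant velocity v_c = v/R = 0.2671/9.018 = 0.02961 m/d
t = L/v_c = 123/0.02961 = 4154 d
   = 4154/365 = 11.4 yr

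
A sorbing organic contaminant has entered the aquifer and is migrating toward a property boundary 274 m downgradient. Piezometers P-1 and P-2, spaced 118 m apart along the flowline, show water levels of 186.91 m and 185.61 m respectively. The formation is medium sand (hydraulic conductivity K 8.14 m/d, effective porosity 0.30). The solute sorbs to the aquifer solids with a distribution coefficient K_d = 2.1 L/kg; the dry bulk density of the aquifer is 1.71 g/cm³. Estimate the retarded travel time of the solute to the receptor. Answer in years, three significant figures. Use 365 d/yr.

Hydraulic gradient i = (186.91 − 185.61) / 118 = 1.30 / 118 = 0.01102
q = Ki = 8.14 × 0.01102 = 0.08968 m/d
Average linear velocity = 0.08968 / 0.30 = 0.2989 m/d
Retardation R = 1 + ρ_b·K_d/n = 1 + 1.71×2.1/0.30 = 12.97
Contaminant velocity v_c = v/R = 0.2989/12.97 = 0.02305 m/d
t = L/v_c = 274/0.02305 = 11890 d
   = 11890/365 = 32.6 yr

32.6 years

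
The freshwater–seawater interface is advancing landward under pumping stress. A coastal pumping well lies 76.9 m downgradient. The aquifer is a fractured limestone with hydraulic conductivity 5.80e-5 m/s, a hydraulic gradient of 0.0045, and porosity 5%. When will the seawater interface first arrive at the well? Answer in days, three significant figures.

K = 5.80e-5 m/s × 86400 s/d = 5.011 m/d
Darcy flux q = K·i = 5.011 × 0.0045 = 0.02255 m/d
v_s = q/n_e = 0.02255/0.05 = 0.4510 m/d
t = L / v = 76.9 / 0.4510 = 170.5 d

171 days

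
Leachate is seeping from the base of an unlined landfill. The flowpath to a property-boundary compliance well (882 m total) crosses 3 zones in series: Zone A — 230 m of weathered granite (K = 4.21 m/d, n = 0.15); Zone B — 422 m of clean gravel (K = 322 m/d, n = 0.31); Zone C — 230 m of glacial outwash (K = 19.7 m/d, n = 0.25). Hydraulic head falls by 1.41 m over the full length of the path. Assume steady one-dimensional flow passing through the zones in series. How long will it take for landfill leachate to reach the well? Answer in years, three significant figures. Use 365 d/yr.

Continuity: the same q passes through each zone, so ΔH = q·Σ(L_j/K_j) — the zones act as resistances in series.
Σ(L/K) = 230/4.21 + 422/322 + 230/19.7 = 54.63 + 1.311 + 11.68 = 67.62 d
q = ΔH / Σ(L/K) = 1.41 / 67.62 = 0.02085 m/d (same in every zone)
Zone A: v = q/n = 0.02085/0.15 = 0.1390 m/d → t_A = 230/0.1390 = 1654 d
Zone B: v = q/n = 0.02085/0.31 = 0.06727 m/d → t_B = 422/0.06727 = 6274 d
Zone C: v = q/n = 0.02085/0.25 = 0.08341 m/d → t_C = 230/0.08341 = 2757 d
Total t = 1654 + 6274 + 2757 = 10690 d
   = 10690 / 365 = 29.3 yr

29.3 years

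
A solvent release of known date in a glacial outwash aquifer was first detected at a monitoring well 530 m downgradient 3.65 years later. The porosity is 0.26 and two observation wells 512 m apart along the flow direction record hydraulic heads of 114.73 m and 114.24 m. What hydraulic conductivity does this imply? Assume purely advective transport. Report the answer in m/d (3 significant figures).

Hydraulic gradient i = (114.73 − 114.24) / 512 = 0.49 / 512 = 9.570e-4
t = 3.65 years = 1332 d
v = L / t = 530 / 1332 = 0.3978 m/d
K = v · n / i = 0.3978 × 0.26 / 9.570e-4 = 108 m/d

108 m/d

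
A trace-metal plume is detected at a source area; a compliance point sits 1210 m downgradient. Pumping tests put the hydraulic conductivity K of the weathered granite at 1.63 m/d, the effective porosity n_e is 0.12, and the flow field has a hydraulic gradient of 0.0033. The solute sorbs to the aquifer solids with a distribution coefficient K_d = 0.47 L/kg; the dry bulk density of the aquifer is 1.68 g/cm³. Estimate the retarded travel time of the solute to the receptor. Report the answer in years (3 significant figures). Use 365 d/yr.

561 years

Darcy flux q = K·i = 1.63 × 0.0033 = 0.005379 m/d
v = Ki/n = 1.63·0.0033/0.12 = 0.04483 m/d
Retardation R = 1 + ρ_b·K_d/n = 1 + 1.68×0.47/0.12 = 7.580
Contaminant velocity v_c = v/R = 0.04483/7.580 = 0.005914 m/d
t = L/v_c = 1210/0.005914 = 204600 d
   = 204600/365 = 561 yr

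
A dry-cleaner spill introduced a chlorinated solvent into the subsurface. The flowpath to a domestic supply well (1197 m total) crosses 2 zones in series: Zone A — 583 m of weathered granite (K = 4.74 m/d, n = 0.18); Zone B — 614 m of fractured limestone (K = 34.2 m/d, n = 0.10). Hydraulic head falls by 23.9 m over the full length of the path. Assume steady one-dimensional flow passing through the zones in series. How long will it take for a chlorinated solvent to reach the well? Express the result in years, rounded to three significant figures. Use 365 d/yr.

2.69 years

Steady 1-D flow in series ⇒ the Darcy flux q is identical in every zone and the zone head losses add (resistances L/K in series).
Σ(L/K) = 583/4.74 + 614/34.2 = 123.0 + 17.95 = 140.9 d
q = ΔH / Σ(L/K) = 23.9 / 140.9 = 0.1696 m/d (same in every zone)
Zone A: v = q/n = 0.1696/0.18 = 0.9420 m/d → t_A = 583/0.9420 = 618.9 d
Zone B: v = q/n = 0.1696/0.10 = 1.696 m/d → t_B = 614/1.696 = 362.1 d
Total t = 618.9 + 362.1 = 981.0 d
   = 981.0 / 365 = 2.69 yr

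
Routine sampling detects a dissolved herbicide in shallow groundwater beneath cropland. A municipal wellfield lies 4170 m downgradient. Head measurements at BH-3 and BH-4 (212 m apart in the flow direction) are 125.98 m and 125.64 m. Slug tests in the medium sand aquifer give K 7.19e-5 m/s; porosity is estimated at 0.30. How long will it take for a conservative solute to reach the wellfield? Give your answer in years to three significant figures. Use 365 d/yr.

344 years

Hydraulic gradient i = (125.98 − 125.64) / 212 = 0.34 / 212 = 0.001604
K = 7.19e-5 m/s × 86400 s/d = 6.212 m/d
Specific discharge q = 6.212 × 0.001604 = 0.009963 m/d
Average linear velocity = 0.009963 / 0.30 = 0.03321 m/d
t = L / v = 4170 / 0.03321 = 125600 d
   = 125600 / 365 = 344 yr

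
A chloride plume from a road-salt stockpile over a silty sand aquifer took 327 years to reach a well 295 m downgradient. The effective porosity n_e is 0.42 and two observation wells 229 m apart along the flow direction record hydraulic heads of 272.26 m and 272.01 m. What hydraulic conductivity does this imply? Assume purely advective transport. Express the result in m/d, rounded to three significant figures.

Hydraulic gradient i = (272.26 − 272.01) / 229 = 0.25 / 229 = 0.001092
t = 327 years = 119400 d
v = L / t = 295 / 119400 = 0.002472 m/d
K = v · n / i = 0.002472 × 0.42 / 0.001092 = 0.951 m/d

0.951 m/d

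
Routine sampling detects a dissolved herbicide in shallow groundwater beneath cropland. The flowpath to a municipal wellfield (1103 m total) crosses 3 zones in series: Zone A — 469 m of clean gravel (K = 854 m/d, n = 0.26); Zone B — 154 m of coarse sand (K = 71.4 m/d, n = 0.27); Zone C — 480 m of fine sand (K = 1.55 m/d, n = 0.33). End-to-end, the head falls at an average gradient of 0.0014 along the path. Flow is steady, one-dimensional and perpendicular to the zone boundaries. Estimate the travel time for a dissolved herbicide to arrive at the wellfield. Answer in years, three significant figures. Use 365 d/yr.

For zones in series the flux q is common to all zones; the equivalent conductivity is the harmonic (thickness-weighted) mean, K_eq = L_total / Σ(L_j/K_j).
Σ(L/K) = 469/854 + 154/71.4 + 480/1.55 = 0.5492 + 2.157 + 309.7 = 312.4 d
K_eq = L_total / Σ(L/K) = 1103 / 312.4 = 3.531 m/d
q = K_eq · i = 3.531 × 0.0014 = 0.004943 m/d (same in every zone)
Zone A: v = q/n = 0.004943/0.26 = 0.01901 m/d → t_A = 469/0.01901 = 24670 d
Zone B: v = q/n = 0.004943/0.27 = 0.01831 m/d → t_B = 154/0.01831 = 8411 d
Zone C: v = q/n = 0.004943/0.33 = 0.01498 m/d → t_C = 480/0.01498 = 32040 d
Total t = 24670 + 8411 + 32040 = 65120 d
   = 65120 / 365 = 178 yr

178 years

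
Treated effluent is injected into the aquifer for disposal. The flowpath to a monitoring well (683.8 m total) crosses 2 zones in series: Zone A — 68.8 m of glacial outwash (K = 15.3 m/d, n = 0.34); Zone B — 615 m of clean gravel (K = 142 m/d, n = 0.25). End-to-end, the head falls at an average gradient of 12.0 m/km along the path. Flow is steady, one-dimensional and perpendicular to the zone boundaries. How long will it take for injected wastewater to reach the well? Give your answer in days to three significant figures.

191 days

Continuity: the same q passes through each zone, so ΔH = q·Σ(L_j/K_j) — the zones act as resistances in series.
Σ(L/K) = 68.8/15.3 + 615/142 = 4.497 + 4.331 = 8.828 d
K_eq = L_total / Σ(L/K) = 683.8 / 8.828 = 77.46 m/d
q = K_eq · i = 77.46 × 0.012 = 0.9295 m/d (same in every zone)
Zone A: v = q/n = 0.9295/0.34 = 2.734 m/d → t_A = 68.8/2.734 = 25.17 d
Zone B: v = q/n = 0.9295/0.25 = 3.718 m/d → t_B = 615/3.718 = 165.4 d
Total t = 25.17 + 165.4 = 190.6 d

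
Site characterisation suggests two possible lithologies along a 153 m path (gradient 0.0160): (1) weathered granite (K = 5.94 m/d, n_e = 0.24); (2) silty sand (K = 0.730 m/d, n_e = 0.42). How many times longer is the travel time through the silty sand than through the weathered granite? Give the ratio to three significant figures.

Unit 1 (weathered granite): v = 5.94×0.016/0.24 = 0.3960 m/d, t = 153/0.3960 = 386.4 d
Unit 2 (silty sand): v = 0.730×0.016/0.42 = 0.02781 m/d, t = 153/0.02781 = 5502 d
t(silty sand) / t(weathered granite) = 5502/386.4 = 14.2

14.2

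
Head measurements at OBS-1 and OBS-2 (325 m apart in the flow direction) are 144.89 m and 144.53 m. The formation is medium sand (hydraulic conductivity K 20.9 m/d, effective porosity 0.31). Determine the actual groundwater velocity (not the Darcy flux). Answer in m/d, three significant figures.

0.0747 m/d

Hydraulic gradient i = (144.89 − 144.53) / 325 = 0.36 / 325 = 0.001108
Specific discharge q = 20.9 × 0.001108 = 0.02315 m/d
Average linear velocity = 0.02315 / 0.31 = 0.07468 m/d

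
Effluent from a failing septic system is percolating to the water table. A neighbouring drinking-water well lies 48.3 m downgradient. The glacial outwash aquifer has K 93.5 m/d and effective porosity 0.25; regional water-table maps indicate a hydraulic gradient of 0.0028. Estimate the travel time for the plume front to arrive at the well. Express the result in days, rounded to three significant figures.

46.1 days

Specific discharge q = 93.5 × 0.0028 = 0.2618 m/d
v = Ki/n = 93.5·0.0028/0.25 = 1.047 m/d
t = L / v = 48.3 / 1.047 = 46.12 d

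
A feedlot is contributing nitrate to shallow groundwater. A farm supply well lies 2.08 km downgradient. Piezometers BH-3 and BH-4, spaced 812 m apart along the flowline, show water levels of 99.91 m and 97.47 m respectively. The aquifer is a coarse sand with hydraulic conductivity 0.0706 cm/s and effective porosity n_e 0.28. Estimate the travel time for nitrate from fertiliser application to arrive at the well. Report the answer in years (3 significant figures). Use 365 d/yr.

Hydraulic gradient i = (99.91 − 97.47) / 812 = 2.44 / 812 = 0.003005
K = 0.0706 cm/s × 864 = 61.00 m/d
q = Ki = 61.00 × 0.003005 = 0.1833 m/d
v_s = q/n_e = 0.1833/0.28 = 0.6546 m/d
L = 2.08 km = 2080 m
t = L / v = 2080 / 0.6546 = 3177 d
   = 3177 / 365 = 8.71 yr

8.71 years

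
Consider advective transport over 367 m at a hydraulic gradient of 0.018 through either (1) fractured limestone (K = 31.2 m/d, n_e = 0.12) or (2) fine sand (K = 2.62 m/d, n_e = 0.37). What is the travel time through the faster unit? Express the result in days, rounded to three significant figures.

Unit 1 (fractured limestone): v = 31.2×0.018/0.12 = 4.680 m/d, t = 367/4.680 = 78.42 d
Unit 2 (fine sand): v = 2.62×0.018/0.37 = 0.1275 m/d, t = 367/0.1275 = 2879 d
Faster unit: t = 78.4 d

78.4 days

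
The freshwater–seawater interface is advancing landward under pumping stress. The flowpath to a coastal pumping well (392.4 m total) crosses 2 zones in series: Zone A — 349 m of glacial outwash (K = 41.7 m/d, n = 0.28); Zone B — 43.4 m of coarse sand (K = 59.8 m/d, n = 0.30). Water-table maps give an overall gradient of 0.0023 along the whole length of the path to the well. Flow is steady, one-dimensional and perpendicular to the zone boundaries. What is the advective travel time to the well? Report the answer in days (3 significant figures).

1120 days

For zones in series the flux q is common to all zones; the equivalent conductivity is the harmonic (thickness-weighted) mean, K_eq = L_total / Σ(L_j/K_j).
Σ(L/K) = 349/41.7 + 43.4/59.8 = 8.369 + 0.7258 = 9.095 d
K_eq = L_total / Σ(L/K) = 392.4 / 9.095 = 43.14 m/d
q = K_eq · i = 43.14 × 0.0023 = 0.09923 m/d (same in every zone)
Zone A: v = q/n = 0.09923/0.28 = 0.3544 m/d → t_A = 349/0.3544 = 984.8 d
Zone B: v = q/n = 0.09923/0.30 = 0.3308 m/d → t_B = 43.4/0.3308 = 131.2 d
Total t = 984.8 + 131.2 = 1116 d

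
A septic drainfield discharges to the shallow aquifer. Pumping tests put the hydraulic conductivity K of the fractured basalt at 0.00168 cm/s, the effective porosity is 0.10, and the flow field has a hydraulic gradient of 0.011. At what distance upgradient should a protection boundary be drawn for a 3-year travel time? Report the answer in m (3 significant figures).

175 m

K = 0.00168 cm/s × 864 = 1.452 m/d
q = Ki = 1.452 × 0.011 = 0.01597 m/d
Average linear velocity = 0.01597 / 0.10 = 0.1597 m/d
T = 3 yr × 365 = 1095 d
L = v × T = 0.1597 × 1095 = 174.8 m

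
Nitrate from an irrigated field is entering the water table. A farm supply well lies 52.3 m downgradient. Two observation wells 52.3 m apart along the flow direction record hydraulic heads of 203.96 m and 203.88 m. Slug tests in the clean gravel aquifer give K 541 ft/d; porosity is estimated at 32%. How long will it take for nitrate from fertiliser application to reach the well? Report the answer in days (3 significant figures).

66.4 days

Hydraulic gradient i = (203.96 − 203.88) / 52.3 = 0.08 / 52.3 = 0.001530
K = 541 ft/d × 0.3048 = 164.9 m/d
q = Ki = 164.9 × 0.001530 = 0.2522 m/d
Seepage velocity v = q / n = 0.2522 / 0.32 = 0.7882 m/d
t = L / v = 52.3 / 0.7882 = 66.35 d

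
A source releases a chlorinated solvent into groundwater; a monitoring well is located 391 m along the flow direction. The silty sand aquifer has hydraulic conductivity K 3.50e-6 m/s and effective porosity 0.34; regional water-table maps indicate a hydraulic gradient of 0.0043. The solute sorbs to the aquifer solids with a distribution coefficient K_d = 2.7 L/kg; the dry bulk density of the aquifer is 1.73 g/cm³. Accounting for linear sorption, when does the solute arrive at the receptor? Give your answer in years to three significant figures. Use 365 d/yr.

4130 years

K = 3.50e-6 m/s × 86400 s/d = 0.3024 m/d
q = Ki = 0.3024 × 0.0043 = 0.001300 m/d
v_s = q/n_e = 0.001300/0.34 = 0.003824 m/d
Retardation R = 1 + ρ_b·K_d/n = 1 + 1.73×2.7/0.34 = 14.74
Contaminant velocity v_c = v/R = 0.003824/14.74 = 2.595e-4 m/d
t = L/v_c = 391/2.595e-4 = 1.507e6 d
   = 1.507e6/365 = 4130 yr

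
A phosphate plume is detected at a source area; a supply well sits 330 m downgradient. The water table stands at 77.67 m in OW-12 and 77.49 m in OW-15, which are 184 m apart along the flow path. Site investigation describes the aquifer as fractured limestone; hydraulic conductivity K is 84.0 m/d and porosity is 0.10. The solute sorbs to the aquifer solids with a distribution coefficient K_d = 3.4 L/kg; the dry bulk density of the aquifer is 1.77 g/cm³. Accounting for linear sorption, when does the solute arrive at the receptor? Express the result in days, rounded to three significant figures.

24600 days

Hydraulic gradient i = (77.67 − 77.49) / 184 = 0.18 / 184 = 9.783e-4
Specific discharge q = 84.0 × 9.783e-4 = 0.08217 m/d
Seepage velocity v = q / n = 0.08217 / 0.10 = 0.8217 m/d
Retardation R = 1 + ρ_b·K_d/n = 1 + 1.77×3.4/0.10 = 61.18
Contaminant velocity v_c = v/R = 0.8217/61.18 = 0.01343 m/d
t = L/v_c = 330/0.01343 = 24570 d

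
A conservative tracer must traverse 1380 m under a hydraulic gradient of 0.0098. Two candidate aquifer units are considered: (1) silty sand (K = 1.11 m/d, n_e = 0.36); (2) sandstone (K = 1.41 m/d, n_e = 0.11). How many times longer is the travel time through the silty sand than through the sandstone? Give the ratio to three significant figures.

4.16

Unit 1 (silty sand): v = 1.11×0.0098/0.36 = 0.03022 m/d, t = 1380/0.03022 = 45670 d
Unit 2 (sandstone): v = 1.41×0.0098/0.11 = 0.1256 m/d, t = 1380/0.1256 = 10990 d
t(silty sand) / t(sandstone) = 45670/10990 = 4.16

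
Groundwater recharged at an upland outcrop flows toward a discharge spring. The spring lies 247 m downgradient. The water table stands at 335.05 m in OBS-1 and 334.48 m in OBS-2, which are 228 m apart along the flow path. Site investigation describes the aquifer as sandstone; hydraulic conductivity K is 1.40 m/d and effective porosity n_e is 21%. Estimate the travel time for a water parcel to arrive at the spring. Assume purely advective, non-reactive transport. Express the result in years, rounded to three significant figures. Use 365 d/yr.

40.6 years

Hydraulic gradient i = (335.05 − 334.48) / 228 = 0.57 / 228 = 0.002500
Specific discharge q = 1.40 × 0.002500 = 0.003500 m/d
Average linear velocity = 0.003500 / 0.21 = 0.01667 m/d
t = L / v = 247 / 0.01667 = 14820 d
   = 14820 / 365 = 40.6 yr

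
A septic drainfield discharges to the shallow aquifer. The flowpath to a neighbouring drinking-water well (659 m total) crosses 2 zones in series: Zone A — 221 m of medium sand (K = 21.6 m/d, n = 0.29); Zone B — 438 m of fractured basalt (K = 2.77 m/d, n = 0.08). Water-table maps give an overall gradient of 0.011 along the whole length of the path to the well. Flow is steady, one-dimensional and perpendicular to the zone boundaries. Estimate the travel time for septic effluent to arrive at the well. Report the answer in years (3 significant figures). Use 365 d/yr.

For zones in series the flux q is common to all zones; the equivalent conductivity is the harmonic (thickness-weighted) mean, K_eq = L_total / Σ(L_j/K_j).
Σ(L/K) = 221/21.6 + 438/2.77 = 10.23 + 158.1 = 168.4 d
K_eq = L_total / Σ(L/K) = 659 / 168.4 = 3.914 m/d
q = K_eq · i = 3.914 × 0.011 = 0.04306 m/d (same in every zone)
Zone A: v = q/n = 0.04306/0.29 = 0.1485 m/d → t_A = 221/0.1485 = 1488 d
Zone B: v = q/n = 0.04306/0.08 = 0.5382 m/d → t_B = 438/0.5382 = 813.8 d
Total t = 1488 + 813.8 = 2302 d
   = 2302 / 365 = 6.31 yr

6.31 years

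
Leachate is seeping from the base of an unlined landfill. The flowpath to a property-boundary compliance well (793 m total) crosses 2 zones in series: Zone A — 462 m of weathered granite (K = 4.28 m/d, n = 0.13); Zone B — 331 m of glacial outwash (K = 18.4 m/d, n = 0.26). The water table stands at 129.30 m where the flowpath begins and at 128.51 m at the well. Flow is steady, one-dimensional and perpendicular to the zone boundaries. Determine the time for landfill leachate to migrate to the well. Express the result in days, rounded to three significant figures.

Total head drop ΔH = 129.30 − 128.51 = 0.79 m
Continuity: the same q passes through each zone, so ΔH = q·Σ(L_j/K_j) — the zones act as resistances in series.
Σ(L/K) = 462/4.28 + 331/18.4 = 107.9 + 17.99 = 125.9 d
q = ΔH / Σ(L/K) = 0.79 / 125.9 = 0.006273 m/d (same in every zone)
Zone A: v = q/n = 0.006273/0.13 = 0.04826 m/d → t_A = 462/0.04826 = 9574 d
Zone B: v = q/n = 0.006273/0.26 = 0.02413 m/d → t_B = 331/0.02413 = 13720 d
Total t = 9574 + 13720 = 23290 d

23300 days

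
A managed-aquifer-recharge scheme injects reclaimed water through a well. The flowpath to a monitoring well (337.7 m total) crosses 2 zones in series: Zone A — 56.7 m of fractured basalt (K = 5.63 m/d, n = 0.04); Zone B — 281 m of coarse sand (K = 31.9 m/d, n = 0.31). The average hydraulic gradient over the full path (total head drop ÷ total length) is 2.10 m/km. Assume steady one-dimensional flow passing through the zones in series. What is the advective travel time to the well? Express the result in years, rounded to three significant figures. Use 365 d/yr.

6.52 years

Continuity: the same q passes through each zone, so ΔH = q·Σ(L_j/K_j) — the zones act as resistances in series.
Σ(L/K) = 56.7/5.63 + 281/31.9 = 10.07 + 8.809 = 18.88 d
K_eq = L_total / Σ(L/K) = 337.7 / 18.88 = 17.89 m/d
q = K_eq · i = 17.89 × 0.0021 = 0.03756 m/d (same in every zone)
Zone A: v = q/n = 0.03756/0.04 = 0.9391 m/d → t_A = 56.7/0.9391 = 60.38 d
Zone B: v = q/n = 0.03756/0.31 = 0.1212 m/d → t_B = 281/0.1212 = 2319 d
Total t = 60.38 + 2319 = 2379 d
   = 2379 / 365 = 6.52 yr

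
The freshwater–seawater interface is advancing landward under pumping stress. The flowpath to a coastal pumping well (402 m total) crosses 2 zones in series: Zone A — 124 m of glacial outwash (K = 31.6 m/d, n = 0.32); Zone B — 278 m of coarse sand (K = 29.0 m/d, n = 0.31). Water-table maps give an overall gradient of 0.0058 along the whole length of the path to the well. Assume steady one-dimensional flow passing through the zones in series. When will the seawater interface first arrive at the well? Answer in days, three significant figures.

For zones in series the flux q is common to all zones; the equivalent conductivity is the harmonic (thickness-weighted) mean, K_eq = L_total / Σ(L_j/K_j).
Σ(L/K) = 124/31.6 + 278/29.0 = 3.924 + 9.586 = 13.51 d
K_eq = L_total / Σ(L/K) = 402 / 13.51 = 29.76 m/d
q = K_eq · i = 29.76 × 0.0058 = 0.1726 m/d (same in every zone)
Zone A: v = q/n = 0.1726/0.32 = 0.5393 m/d → t_A = 124/0.5393 = 229.9 d
Zone B: v = q/n = 0.1726/0.31 = 0.5567 m/d → t_B = 278/0.5567 = 499.4 d
Total t = 229.9 + 499.4 = 729.3 d

729 days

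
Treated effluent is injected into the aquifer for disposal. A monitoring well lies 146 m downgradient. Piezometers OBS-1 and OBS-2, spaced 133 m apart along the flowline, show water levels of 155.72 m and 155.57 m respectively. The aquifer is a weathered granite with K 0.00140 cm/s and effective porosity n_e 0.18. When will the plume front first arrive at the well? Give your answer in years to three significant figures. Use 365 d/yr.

52.8 years

Hydraulic gradient i = (155.72 − 155.57) / 133 = 0.15 / 133 = 0.001128
K = 0.00140 cm/s × 864 = 1.210 m/d
Darcy flux q = K·i = 1.210 × 0.001128 = 0.001364 m/d
Average linear velocity = 0.001364 / 0.18 = 0.007579 m/d
t = L / v = 146 / 0.007579 = 19260 d
   = 19260 / 365 = 52.8 yr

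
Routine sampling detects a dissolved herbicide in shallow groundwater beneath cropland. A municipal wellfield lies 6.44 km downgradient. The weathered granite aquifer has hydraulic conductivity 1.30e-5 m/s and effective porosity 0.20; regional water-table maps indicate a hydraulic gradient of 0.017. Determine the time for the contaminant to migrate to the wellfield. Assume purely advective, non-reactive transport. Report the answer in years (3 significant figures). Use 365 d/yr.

K = 1.30e-5 m/s × 86400 s/d = 1.123 m/d
Darcy flux q = K·i = 1.123 × 0.017 = 0.01909 m/d
Seepage velocity v = q / n = 0.01909 / 0.20 = 0.09547 m/d
L = 6.44 km = 6440 m
t = L / v = 6440 / 0.09547 = 67450 d
   = 67450 / 365 = 185 yr

185 years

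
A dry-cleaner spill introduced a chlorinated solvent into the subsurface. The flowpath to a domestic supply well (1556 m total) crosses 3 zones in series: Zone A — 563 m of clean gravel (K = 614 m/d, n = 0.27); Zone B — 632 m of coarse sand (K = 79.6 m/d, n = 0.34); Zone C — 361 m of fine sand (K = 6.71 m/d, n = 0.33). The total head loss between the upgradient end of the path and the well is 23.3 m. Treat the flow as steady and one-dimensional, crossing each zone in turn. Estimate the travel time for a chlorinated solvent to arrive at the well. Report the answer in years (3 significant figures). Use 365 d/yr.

Continuity: the same q passes through each zone, so ΔH = q·Σ(L_j/K_j) — the zones act as resistances in series.
Σ(L/K) = 563/614 + 632/79.6 + 361/6.71 = 0.9169 + 7.940 + 53.80 = 62.66 d
q = ΔH / Σ(L/K) = 23.3 / 62.66 = 0.3719 m/d (same in every zone)
Zone A: v = q/n = 0.3719/0.27 = 1.377 m/d → t_A = 563/1.377 = 408.8 d
Zone B: v = q/n = 0.3719/0.34 = 1.094 m/d → t_B = 632/1.094 = 577.8 d
Zone C: v = q/n = 0.3719/0.33 = 1.127 m/d → t_C = 361/1.127 = 320.4 d
Total t = 408.8 + 577.8 + 320.4 = 1307 d
   = 1307 / 365 = 3.58 yr

3.58 years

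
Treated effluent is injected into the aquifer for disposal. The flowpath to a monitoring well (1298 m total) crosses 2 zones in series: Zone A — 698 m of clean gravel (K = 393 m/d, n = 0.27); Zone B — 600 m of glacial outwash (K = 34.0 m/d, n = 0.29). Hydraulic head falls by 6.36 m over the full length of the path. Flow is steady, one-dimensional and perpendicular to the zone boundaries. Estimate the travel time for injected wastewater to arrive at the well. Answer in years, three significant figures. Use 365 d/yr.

Continuity: the same q passes through each zone, so ΔH = q·Σ(L_j/K_j) — the zones act as resistances in series.
Σ(L/K) = 698/393 + 600/34.0 = 1.776 + 17.65 = 19.42 d
q = ΔH / Σ(L/K) = 6.36 / 19.42 = 0.3274 m/d (same in every zone)
Zone A: v = q/n = 0.3274/0.27 = 1.213 m/d → t_A = 698/1.213 = 575.5 d
Zone B: v = q/n = 0.3274/0.29 = 1.129 m/d → t_B = 600/1.129 = 531.4 d
Total t = 575.5 + 531.4 = 1107 d
   = 1107 / 365 = 3.03 yr

3.03 years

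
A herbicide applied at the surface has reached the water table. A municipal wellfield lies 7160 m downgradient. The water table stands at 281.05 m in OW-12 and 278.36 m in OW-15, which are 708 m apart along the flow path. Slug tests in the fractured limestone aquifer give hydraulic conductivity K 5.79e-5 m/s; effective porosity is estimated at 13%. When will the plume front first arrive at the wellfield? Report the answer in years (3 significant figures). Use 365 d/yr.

134 years

Hydraulic gradient i = (281.05 − 278.36) / 708 = 2.69 / 708 = 0.003799
K = 5.79e-5 m/s × 86400 s/d = 5.003 m/d
Darcy flux q = K·i = 5.003 × 0.003799 = 0.01901 m/d
Average linear velocity = 0.01901 / 0.13 = 0.1462 m/d
t = L / v = 7160 / 0.1462 = 48970 d
   = 48970 / 365 = 134 yr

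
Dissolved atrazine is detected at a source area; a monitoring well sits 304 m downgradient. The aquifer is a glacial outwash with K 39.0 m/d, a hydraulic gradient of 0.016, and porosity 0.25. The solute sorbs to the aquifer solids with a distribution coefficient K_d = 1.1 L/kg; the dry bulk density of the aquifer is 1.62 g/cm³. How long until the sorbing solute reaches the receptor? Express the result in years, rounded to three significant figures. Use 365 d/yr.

Darcy flux q = K·i = 39.0 × 0.016 = 0.6240 m/d
Seepage velocity v = q / n = 0.6240 / 0.25 = 2.496 m/d
Retardation R = 1 + ρ_b·K_d/n = 1 + 1.62×1.1/0.25 = 8.128
Contaminant velocity v_c = v/R = 2.496/8.128 = 0.3071 m/d
t = L/v_c = 304/0.3071 = 989.9 d
   = 989.9/365 = 2.71 yr

2.71 years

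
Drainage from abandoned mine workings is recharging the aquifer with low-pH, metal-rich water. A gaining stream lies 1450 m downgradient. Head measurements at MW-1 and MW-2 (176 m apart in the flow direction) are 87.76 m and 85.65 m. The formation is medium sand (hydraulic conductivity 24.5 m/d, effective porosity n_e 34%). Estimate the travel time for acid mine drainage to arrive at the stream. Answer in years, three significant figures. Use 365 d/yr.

Hydraulic gradient i = (87.76 − 85.65) / 176 = 2.11 / 176 = 0.01199
q = Ki = 24.5 × 0.01199 = 0.2937 m/d
v = Ki/n = 24.5·0.01199/0.34 = 0.8639 m/d
t = L / v = 1450 / 0.8639 = 1678 d
   = 1678 / 365 = 4.60 yr

4.60 years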